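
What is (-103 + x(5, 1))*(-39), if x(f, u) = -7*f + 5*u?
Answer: 5187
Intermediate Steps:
(-103 + x(5, 1))*(-39) = (-103 + (-7*5 + 5*1))*(-39) = (-103 + (-35 + 5))*(-39) = (-103 - 30)*(-39) = -133*(-39) = 5187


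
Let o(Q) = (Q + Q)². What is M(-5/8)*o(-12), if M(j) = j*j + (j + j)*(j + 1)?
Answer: -45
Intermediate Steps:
o(Q) = 4*Q² (o(Q) = (2*Q)² = 4*Q²)
M(j) = j² + 2*j*(1 + j) (M(j) = j² + (2*j)*(1 + j) = j² + 2*j*(1 + j))
M(-5/8)*o(-12) = ((-5/8)*(2 + 3*(-5/8)))*(4*(-12)²) = ((-5*⅛)*(2 + 3*(-5*⅛)))*(4*144) = -5*(2 + 3*(-5/8))/8*576 = -5*(2 - 15/8)/8*576 = -5/8*⅛*576 = -5/64*576 = -45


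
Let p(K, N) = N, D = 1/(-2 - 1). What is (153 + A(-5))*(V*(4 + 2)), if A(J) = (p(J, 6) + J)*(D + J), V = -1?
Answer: -886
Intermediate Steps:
D = -⅓ (D = 1/(-3) = -⅓ ≈ -0.33333)
A(J) = (6 + J)*(-⅓ + J)
(153 + A(-5))*(V*(4 + 2)) = (153 + (-2 + (-5)² + (17/3)*(-5)))*(-(4 + 2)) = (153 + (-2 + 25 - 85/3))*(-1*6) = (153 - 16/3)*(-6) = (443/3)*(-6) = -886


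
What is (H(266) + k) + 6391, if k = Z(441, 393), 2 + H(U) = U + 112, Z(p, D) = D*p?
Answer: 180080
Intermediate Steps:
H(U) = 110 + U (H(U) = -2 + (U + 112) = -2 + (112 + U) = 110 + U)
k = 173313 (k = 393*441 = 173313)
(H(266) + k) + 6391 = ((110 + 266) + 173313) + 6391 = (376 + 173313) + 6391 = 173689 + 6391 = 180080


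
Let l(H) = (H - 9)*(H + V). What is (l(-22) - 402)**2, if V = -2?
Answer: 116964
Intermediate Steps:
l(H) = (-9 + H)*(-2 + H) (l(H) = (H - 9)*(H - 2) = (-9 + H)*(-2 + H))
(l(-22) - 402)**2 = ((18 + (-22)**2 - 11*(-22)) - 402)**2 = ((18 + 484 + 242) - 402)**2 = (744 - 402)**2 = 342**2 = 116964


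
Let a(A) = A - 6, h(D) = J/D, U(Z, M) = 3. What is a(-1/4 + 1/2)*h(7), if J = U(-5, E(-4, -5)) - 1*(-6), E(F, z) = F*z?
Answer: -207/28 ≈ -7.3929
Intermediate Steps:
J = 9 (J = 3 - 1*(-6) = 3 + 6 = 9)
h(D) = 9/D
a(A) = -6 + A
a(-1/4 + 1/2)*h(7) = (-6 + (-1/4 + 1/2))*(9/7) = (-6 + (-1*¼ + 1*(½)))*(9*(⅐)) = (-6 + (-¼ + ½))*(9/7) = (-6 + ¼)*(9/7) = -23/4*9/7 = -207/28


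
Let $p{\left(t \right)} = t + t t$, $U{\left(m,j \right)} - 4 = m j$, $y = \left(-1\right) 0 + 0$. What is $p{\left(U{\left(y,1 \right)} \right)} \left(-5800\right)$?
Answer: $-116000$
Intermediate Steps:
$y = 0$ ($y = 0 + 0 = 0$)
$U{\left(m,j \right)} = 4 + j m$ ($U{\left(m,j \right)} = 4 + m j = 4 + j m$)
$p{\left(t \right)} = t + t^{2}$
$p{\left(U{\left(y,1 \right)} \right)} \left(-5800\right) = \left(4 + 1 \cdot 0\right) \left(1 + \left(4 + 1 \cdot 0\right)\right) \left(-5800\right) = \left(4 + 0\right) \left(1 + \left(4 + 0\right)\right) \left(-5800\right) = 4 \left(1 + 4\right) \left(-5800\right) = 4 \cdot 5 \left(-5800\right) = 20 \left(-5800\right) = -116000$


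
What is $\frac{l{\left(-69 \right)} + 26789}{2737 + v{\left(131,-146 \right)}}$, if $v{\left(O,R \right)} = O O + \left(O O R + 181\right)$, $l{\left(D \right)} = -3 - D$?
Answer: $- \frac{26855}{2485427} \approx -0.010805$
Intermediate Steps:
$v{\left(O,R \right)} = 181 + O^{2} + R O^{2}$ ($v{\left(O,R \right)} = O^{2} + \left(O^{2} R + 181\right) = O^{2} + \left(R O^{2} + 181\right) = O^{2} + \left(181 + R O^{2}\right) = 181 + O^{2} + R O^{2}$)
$\frac{l{\left(-69 \right)} + 26789}{2737 + v{\left(131,-146 \right)}} = \frac{\left(-3 - -69\right) + 26789}{2737 + \left(181 + 131^{2} - 146 \cdot 131^{2}\right)} = \frac{\left(-3 + 69\right) + 26789}{2737 + \left(181 + 17161 - 2505506\right)} = \frac{66 + 26789}{2737 + \left(181 + 17161 - 2505506\right)} = \frac{26855}{2737 - 2488164} = \frac{26855}{-2485427} = 26855 \left(- \frac{1}{2485427}\right) = - \frac{26855}{2485427}$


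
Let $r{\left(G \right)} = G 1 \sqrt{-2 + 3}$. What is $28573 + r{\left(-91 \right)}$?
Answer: $28482$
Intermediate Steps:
$r{\left(G \right)} = G$ ($r{\left(G \right)} = G \sqrt{1} = G 1 = G$)
$28573 + r{\left(-91 \right)} = 28573 - 91 = 28482$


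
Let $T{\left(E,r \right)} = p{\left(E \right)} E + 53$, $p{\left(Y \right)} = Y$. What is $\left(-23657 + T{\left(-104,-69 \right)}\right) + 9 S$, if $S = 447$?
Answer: $-8765$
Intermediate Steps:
$T{\left(E,r \right)} = 53 + E^{2}$ ($T{\left(E,r \right)} = E E + 53 = E^{2} + 53 = 53 + E^{2}$)
$\left(-23657 + T{\left(-104,-69 \right)}\right) + 9 S = \left(-23657 + \left(53 + \left(-104\right)^{2}\right)\right) + 9 \cdot 447 = \left(-23657 + \left(53 + 10816\right)\right) + 4023 = \left(-23657 + 10869\right) + 4023 = -12788 + 4023 = -8765$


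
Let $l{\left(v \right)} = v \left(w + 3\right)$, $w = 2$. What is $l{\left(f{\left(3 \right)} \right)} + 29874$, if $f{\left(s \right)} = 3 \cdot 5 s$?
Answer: $30099$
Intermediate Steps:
$f{\left(s \right)} = 15 s$
$l{\left(v \right)} = 5 v$ ($l{\left(v \right)} = v \left(2 + 3\right) = v 5 = 5 v$)
$l{\left(f{\left(3 \right)} \right)} + 29874 = 5 \cdot 15 \cdot 3 + 29874 = 5 \cdot 45 + 29874 = 225 + 29874 = 30099$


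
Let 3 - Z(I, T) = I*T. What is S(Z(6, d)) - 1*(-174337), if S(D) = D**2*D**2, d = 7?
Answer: 2487778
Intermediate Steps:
Z(I, T) = 3 - I*T
S(D) = D**4
S(Z(6, d)) - 1*(-174337) = (3 - 1*6*7)**4 - 1*(-174337) = (3 - 42)**4 + 174337 = (-39)**4 + 174337 = 2313441 + 174337 = 2487778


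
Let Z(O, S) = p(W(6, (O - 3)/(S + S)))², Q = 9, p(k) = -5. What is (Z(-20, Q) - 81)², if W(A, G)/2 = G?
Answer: 3136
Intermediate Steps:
W(A, G) = 2*G
Z(O, S) = 25 (Z(O, S) = (-5)² = 25)
(Z(-20, Q) - 81)² = (25 - 81)² = (-56)² = 3136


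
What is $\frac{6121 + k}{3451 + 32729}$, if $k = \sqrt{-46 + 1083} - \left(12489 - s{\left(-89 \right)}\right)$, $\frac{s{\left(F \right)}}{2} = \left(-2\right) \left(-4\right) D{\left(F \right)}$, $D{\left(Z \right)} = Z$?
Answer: $- \frac{1948}{9045} + \frac{\sqrt{1037}}{36180} \approx -0.21448$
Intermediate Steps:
$s{\left(F \right)} = 16 F$ ($s{\left(F \right)} = 2 \left(-2\right) \left(-4\right) F = 2 \cdot 8 F = 16 F$)
$k = -13913 + \sqrt{1037}$ ($k = \sqrt{-46 + 1083} - \left(12489 - 16 \left(-89\right)\right) = \sqrt{1037} - \left(12489 - -1424\right) = \sqrt{1037} - \left(12489 + 1424\right) = \sqrt{1037} - 13913 = -13913 + \sqrt{1037} \approx -13881.0$)
$\frac{6121 + k}{3451 + 32729} = \frac{6121 - \left(13913 - \sqrt{1037}\right)}{3451 + 32729} = \frac{-7792 + \sqrt{1037}}{36180} = \left(-7792 + \sqrt{1037}\right) \frac{1}{36180} = - \frac{1948}{9045} + \frac{\sqrt{1037}}{36180}$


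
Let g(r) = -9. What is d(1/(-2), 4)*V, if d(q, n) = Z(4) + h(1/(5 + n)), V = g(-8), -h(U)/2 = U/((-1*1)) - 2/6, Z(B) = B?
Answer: -44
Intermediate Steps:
h(U) = ⅔ + 2*U (h(U) = -2*(U/((-1*1)) - 2/6) = -2*(U/(-1) - 2*⅙) = -2*(U*(-1) - ⅓) = -2*(-U - ⅓) = -2*(-⅓ - U) = ⅔ + 2*U)
V = -9
d(q, n) = 14/3 + 2/(5 + n) (d(q, n) = 4 + (⅔ + 2/(5 + n)) = 14/3 + 2/(5 + n))
d(1/(-2), 4)*V = (2*(38 + 7*4)/(3*(5 + 4)))*(-9) = ((⅔)*(38 + 28)/9)*(-9) = ((⅔)*(⅑)*66)*(-9) = (44/9)*(-9) = -44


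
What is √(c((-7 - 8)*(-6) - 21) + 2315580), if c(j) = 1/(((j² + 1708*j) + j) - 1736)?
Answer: √33872153532912226/120946 ≈ 1521.7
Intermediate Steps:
c(j) = 1/(-1736 + j² + 1709*j) (c(j) = 1/((j² + 1709*j) - 1736) = 1/(-1736 + j² + 1709*j))
√(c((-7 - 8)*(-6) - 21) + 2315580) = √(1/(-1736 + ((-7 - 8)*(-6) - 21)² + 1709*((-7 - 8)*(-6) - 21)) + 2315580) = √(1/(-1736 + (-15*(-6) - 21)² + 1709*(-15*(-6) - 21)) + 2315580) = √(1/(-1736 + (90 - 21)² + 1709*(90 - 21)) + 2315580) = √(1/(-1736 + 69² + 1709*69) + 2315580) = √(1/(-1736 + 4761 + 117921) + 2315580) = √(1/120946 + 2315580) = √(280060138681/120946) = √33872153532912226/120946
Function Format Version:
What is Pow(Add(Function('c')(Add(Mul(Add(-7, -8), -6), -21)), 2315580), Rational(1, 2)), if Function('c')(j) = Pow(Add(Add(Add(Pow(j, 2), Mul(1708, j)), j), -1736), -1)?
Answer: Mul(Rational(1, 120946), Pow(33872153532912226, Rational(1, 2))) ≈ 1521.7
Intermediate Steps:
Function('c')(j) = Pow(Add(-1736, Pow(j, 2), Mul(1709, j)), -1) (Function('c')(j) = Pow(Add(Add(Pow(j, 2), Mul(1709, j)), -1736), -1) = Pow(Add(-1736, Pow(j, 2), Mul(1709, j)), -1))
Pow(Add(Function('c')(Add(Mul(Add(-7, -8), -6), -21)), 2315580), Rational(1, 2)) = Pow(Add(Pow(Add(-1736, Pow(Add(Mul(Add(-7, -8), -6), -21), 2), Mul(1709, Add(Mul(Add(-7, -8), -6), -21))), -1), 2315580), Rational(1, 2)) = Pow(Add(Pow(Add(-1736, Pow(Add(Mul(-15, -6), -21), 2), Mul(1709, Add(Mul(-15, -6), -21))), -1), 2315580), Rational(1, 2)) = Pow(Add(Pow(Add(-1736, Pow(Add(90, -21), 2), Mul(1709, Add(90, -21))), -1), 2315580), Rational(1, 2)) = Pow(Add(Pow(Add(-1736, Pow(69, 2), Mul(1709, 69)), -1), 2315580), Rational(1, 2)) = Pow(Add(Pow(Add(-1736, 4761, 117921), -1), 2315580), Rational(1, 2)) = Pow(Add(Pow(120946, -1), 2315580), Rational(1, 2)) = Pow(Add(Rational(1, 120946), 2315580), Rational(1, 2)) = Pow(Rational(280060138681, 120946), Rational(1, 2)) = Mul(Rational(1, 120946), Pow(33872153532912226, Rational(1, 2)))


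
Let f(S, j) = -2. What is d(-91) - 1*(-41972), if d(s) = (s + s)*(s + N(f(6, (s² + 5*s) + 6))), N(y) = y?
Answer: 58898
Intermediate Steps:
d(s) = 2*s*(-2 + s) (d(s) = (s + s)*(s - 2) = (2*s)*(-2 + s) = 2*s*(-2 + s))
d(-91) - 1*(-41972) = 2*(-91)*(-2 - 91) - 1*(-41972) = 2*(-91)*(-93) + 41972 = 16926 + 41972 = 58898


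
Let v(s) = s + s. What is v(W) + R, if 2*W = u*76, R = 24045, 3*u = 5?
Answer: 72515/3 ≈ 24172.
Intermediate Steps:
u = 5/3 (u = (⅓)*5 = 5/3 ≈ 1.6667)
W = 190/3 (W = ((5/3)*76)/2 = (½)*(380/3) = 190/3 ≈ 63.333)
v(s) = 2*s
v(W) + R = 2*(190/3) + 24045 = 380/3 + 24045 = 72515/3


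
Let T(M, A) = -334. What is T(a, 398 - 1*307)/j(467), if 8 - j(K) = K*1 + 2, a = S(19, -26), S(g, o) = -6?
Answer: 334/461 ≈ 0.72451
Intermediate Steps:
a = -6
j(K) = 6 - K (j(K) = 8 - (K*1 + 2) = 8 - (K + 2) = 8 - (2 + K) = 8 + (-2 - K) = 6 - K)
T(a, 398 - 1*307)/j(467) = -334/(6 - 1*467) = -334/(6 - 467) = -334/(-461) = -334*(-1/461) = 334/461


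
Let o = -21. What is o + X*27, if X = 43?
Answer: 1140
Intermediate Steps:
o + X*27 = -21 + 43*27 = -21 + 1161 = 1140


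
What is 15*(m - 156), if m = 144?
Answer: -180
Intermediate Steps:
15*(m - 156) = 15*(144 - 156) = 15*(-12) = -180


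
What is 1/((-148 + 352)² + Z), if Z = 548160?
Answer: 1/589776 ≈ 1.6956e-6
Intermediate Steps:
1/((-148 + 352)² + Z) = 1/((-148 + 352)² + 548160) = 1/(204² + 548160) = 1/(41616 + 548160) = 1/589776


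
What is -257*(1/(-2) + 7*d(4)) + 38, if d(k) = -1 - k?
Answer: 18323/2 ≈ 9161.5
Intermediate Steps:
-257*(1/(-2) + 7*d(4)) + 38 = -257*(1/(-2) + 7*(-1 - 1*4)) + 38 = -257*(-½ + 7*(-1 - 4)) + 38 = -257*(-½ + 7*(-5)) + 38 = -257*(-½ - 35) + 38 = -257*(-71/2) + 38 = 18247/2 + 38 = 18323/2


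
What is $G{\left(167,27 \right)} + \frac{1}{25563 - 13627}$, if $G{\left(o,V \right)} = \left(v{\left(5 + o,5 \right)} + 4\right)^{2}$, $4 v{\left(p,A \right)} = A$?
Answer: $\frac{328987}{11936} \approx 27.563$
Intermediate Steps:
$v{\left(p,A \right)} = \frac{A}{4}$
$G{\left(o,V \right)} = \frac{441}{16}$ ($G{\left(o,V \right)} = \left(\frac{1}{4} \cdot 5 + 4\right)^{2} = \left(\frac{5}{4} + 4\right)^{2} = \left(\frac{21}{4}\right)^{2} = \frac{441}{16}$)
$G{\left(167,27 \right)} + \frac{1}{25563 - 13627} = \frac{441}{16} + \frac{1}{25563 - 13627} = \frac{441}{16} + \frac{1}{11936} = \frac{328987}{11936}$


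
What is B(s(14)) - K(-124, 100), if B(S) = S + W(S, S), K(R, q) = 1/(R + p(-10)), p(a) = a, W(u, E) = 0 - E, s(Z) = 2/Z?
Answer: 1/134 ≈ 0.0074627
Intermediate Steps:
W(u, E) = -E
K(R, q) = 1/(-10 + R) (K(R, q) = 1/(R - 10) = 1/(-10 + R))
B(S) = 0 (B(S) = S - S = 0)
B(s(14)) - K(-124, 100) = 0 - 1/(-10 - 124) = 0 - 1/(-134) = 0 - 1*(-1/134) = 0 + 1/134 = 1/134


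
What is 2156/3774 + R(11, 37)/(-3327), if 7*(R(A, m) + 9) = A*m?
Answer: 8152138/14648781 ≈ 0.55651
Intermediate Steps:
R(A, m) = -9 + A*m/7 (R(A, m) = -9 + (A*m)/7 = -9 + A*m/7)
2156/3774 + R(11, 37)/(-3327) = 2156/3774 + (-9 + (⅐)*11*37)/(-3327) = 2156*(1/3774) + (-9 + 407/7)*(-1/3327) = 1078/1887 + (344/7)*(-1/3327) = 1078/1887 - 344/23289 = 8152138/14648781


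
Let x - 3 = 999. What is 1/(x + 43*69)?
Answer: 1/3969 ≈ 0.00025195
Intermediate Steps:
x = 1002 (x = 3 + 999 = 1002)
1/(x + 43*69) = 1/(1002 + 43*69) = 1/(1002 + 2967) = 1/3969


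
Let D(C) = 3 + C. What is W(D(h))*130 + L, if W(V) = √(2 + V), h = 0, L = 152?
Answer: 152 + 130*√5 ≈ 442.69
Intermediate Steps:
W(D(h))*130 + L = √(2 + (3 + 0))*130 + 152 = √(2 + 3)*130 + 152 = √5*130 + 152 = 130*√5 + 152 = 152 + 130*√5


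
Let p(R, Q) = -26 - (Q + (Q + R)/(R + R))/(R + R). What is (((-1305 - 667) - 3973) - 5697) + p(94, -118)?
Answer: -25773224/2209 ≈ -11667.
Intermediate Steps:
p(R, Q) = -26 - (Q + (Q + R)/(2*R))/(2*R) (p(R, Q) = -26 - (Q + (Q + R)/((2*R)))/(2*R) = -26 - (Q + (Q + R)*(1/(2*R)))*1/(2*R) = -26 - (Q + (Q + R)/(2*R))*1/(2*R) = -26 - (Q + (Q + R)/(2*R))/(2*R))
(((-1305 - 667) - 3973) - 5697) + p(94, -118) = (((-1305 - 667) - 3973) - 5697) + (¼)*(-1*(-118) - 104*94² - 1*94*(1 + 2*(-118)))/94² = ((-1972 - 3973) - 5697) + (¼)*(1/8836)*(118 - 104*8836 - 1*94*(1 - 236)) = (-5945 - 5697) + (¼)*(1/8836)*(118 - 918944 - 1*94*(-235)) = -11642 + (¼)*(1/8836)*(118 - 918944 + 22090) = -11642 + (¼)*(1/8836)*(-896736) = -11642 - 56046/2209 = -25773224/2209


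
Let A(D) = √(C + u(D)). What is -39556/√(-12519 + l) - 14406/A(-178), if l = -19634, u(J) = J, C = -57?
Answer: 2*I*(422530*√32153 + 21054369*√235)/686905 ≈ 1160.3*I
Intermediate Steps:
A(D) = √(-57 + D)
-39556/√(-12519 + l) - 14406/A(-178) = -39556/√(-12519 - 19634) - 14406/√(-57 - 178) = -39556*(-I*√32153/32153) - 14406*(-I*√235/235) = -(-3596)*I*√32153/2923 - (-14406)*I*√235/235 = 3596*I*√32153/2923 + 14406*I*√235/235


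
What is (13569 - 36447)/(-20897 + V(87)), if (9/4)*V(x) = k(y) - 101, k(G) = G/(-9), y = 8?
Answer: 1853118/1696325 ≈ 1.0924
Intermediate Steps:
k(G) = -G/9 (k(G) = G*(-⅑) = -G/9)
V(x) = -3668/81 (V(x) = 4*(-⅑*8 - 101)/9 = 4*(-8/9 - 101)/9 = (4/9)*(-917/9) = -3668/81)
(13569 - 36447)/(-20897 + V(87)) = (13569 - 36447)/(-20897 - 3668/81) = -22878/(-1696325/81) = -22878*(-81/1696325) = 1853118/1696325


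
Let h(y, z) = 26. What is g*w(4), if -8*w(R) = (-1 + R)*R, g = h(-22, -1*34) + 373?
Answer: -1197/2 ≈ -598.50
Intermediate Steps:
g = 399 (g = 26 + 373 = 399)
w(R) = -R*(-1 + R)/8 (w(R) = -(-1 + R)*R/8 = -R*(-1 + R)/8)
g*w(4) = 399*((1/8)*4*(1 - 1*4)) = 399*((1/8)*4*(1 - 4)) = 399*((1/8)*4*(-3)) = 399*(-3/2) = -1197/2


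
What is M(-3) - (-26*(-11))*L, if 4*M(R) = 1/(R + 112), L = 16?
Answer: -1995135/436 ≈ -4576.0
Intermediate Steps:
M(R) = 1/(4*(112 + R)) (M(R) = 1/(4*(R + 112)) = 1/(4*(112 + R)))
M(-3) - (-26*(-11))*L = 1/(4*(112 - 3)) - (-26*(-11))*16 = (1/4)/109 - 286*16 = (1/4)*(1/109) - 1*4576 = 1/436 - 4576 = -1995135/436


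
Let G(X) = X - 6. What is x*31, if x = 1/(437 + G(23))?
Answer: 31/454 ≈ 0.068282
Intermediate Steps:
G(X) = -6 + X
x = 1/454 (x = 1/(437 + (-6 + 23)) = 1/(437 + 17) = 1/454 ≈ 0.0022026)
x*31 = (1/454)*31 = 31/454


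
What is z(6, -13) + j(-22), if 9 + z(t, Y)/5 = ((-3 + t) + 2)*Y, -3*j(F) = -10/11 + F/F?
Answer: -12211/33 ≈ -370.03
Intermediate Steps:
j(F) = -1/33 (j(F) = -(-10/11 + F/F)/3 = -(-10*1/11 + 1)/3 = -(-10/11 + 1)/3 = -⅓*1/11 = -1/33)
z(t, Y) = -45 + 5*Y*(-1 + t) (z(t, Y) = -45 + 5*(((-3 + t) + 2)*Y) = -45 + 5*((-1 + t)*Y) = -45 + 5*(Y*(-1 + t)) = -45 + 5*Y*(-1 + t))
z(6, -13) + j(-22) = (-45 - 5*(-13) + 5*(-13)*6) - 1/33 = (-45 + 65 - 390) - 1/33 = -370 - 1/33 = -12211/33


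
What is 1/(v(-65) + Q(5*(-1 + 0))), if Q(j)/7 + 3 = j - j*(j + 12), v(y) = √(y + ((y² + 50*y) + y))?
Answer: 189/34876 - 13*√5/34876 ≈ 0.0045857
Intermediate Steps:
v(y) = √(y² + 52*y) (v(y) = √(y + (y² + 51*y)) = √(y² + 52*y))
Q(j) = -21 + 7*j - 7*j*(12 + j) (Q(j) = -21 + 7*(j - j*(j + 12)) = -21 + 7*(j - j*(12 + j)) = -21 + (7*j - 7*j*(12 + j)) = -21 + 7*j - 7*j*(12 + j))
1/(v(-65) + Q(5*(-1 + 0))) = 1/(√(-65*(52 - 65)) + (-21 - 385*(-1 + 0) - 7*25*(-1 + 0)²)) = 1/(√(-65*(-13)) + (-21 - 385*(-1) - 7*(5*(-1))²)) = 1/(√845 + (-21 - 77*(-5) - 7*(-5)²)) = 1/(13*√5 + (-21 + 385 - 7*25)) = 1/(13*√5 + (-21 + 385 - 175)) = 1/(13*√5 + 189) = 1/(189 + 13*√5)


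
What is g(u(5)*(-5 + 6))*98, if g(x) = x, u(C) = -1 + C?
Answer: 392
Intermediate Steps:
g(u(5)*(-5 + 6))*98 = ((-1 + 5)*(-5 + 6))*98 = (4*1)*98 = 4*98 = 392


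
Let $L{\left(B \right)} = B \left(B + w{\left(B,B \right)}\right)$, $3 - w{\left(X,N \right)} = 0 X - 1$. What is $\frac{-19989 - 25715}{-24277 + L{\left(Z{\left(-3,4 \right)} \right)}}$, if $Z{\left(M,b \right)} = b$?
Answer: $\frac{45704}{24245} \approx 1.8851$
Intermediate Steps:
$w{\left(X,N \right)} = 4$ ($w{\left(X,N \right)} = 3 - \left(0 X - 1\right) = 3 - \left(0 - 1\right) = 3 - -1 = 3 + 1 = 4$)
$L{\left(B \right)} = B \left(4 + B\right)$ ($L{\left(B \right)} = B \left(B + 4\right) = B \left(4 + B\right)$)
$\frac{-19989 - 25715}{-24277 + L{\left(Z{\left(-3,4 \right)} \right)}} = \frac{-19989 - 25715}{-24277 + 4 \left(4 + 4\right)} = - \frac{45704}{-24277 + 4 \cdot 8} = - \frac{45704}{-24277 + 32} = - \frac{45704}{-24245} = \left(-45704\right) \left(- \frac{1}{24245}\right) = \frac{45704}{24245}$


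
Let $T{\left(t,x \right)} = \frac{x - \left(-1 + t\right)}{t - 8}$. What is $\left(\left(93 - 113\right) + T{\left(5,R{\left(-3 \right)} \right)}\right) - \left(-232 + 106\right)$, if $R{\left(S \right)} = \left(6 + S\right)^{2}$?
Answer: $\frac{313}{3} \approx 104.33$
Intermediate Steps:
$T{\left(t,x \right)} = \frac{1 + x - t}{-8 + t}$
$\left(\left(93 - 113\right) + T{\left(5,R{\left(-3 \right)} \right)}\right) - \left(-232 + 106\right) = \left(\left(93 - 113\right) + \frac{1 + \left(6 - 3\right)^{2} - 5}{-8 + 5}\right) - \left(-232 + 106\right) = \left(-20 + \frac{1 + 3^{2} - 5}{-3}\right) - -126 = \left(-20 - \frac{1 + 9 - 5}{3}\right) + 126 = \left(-20 - \frac{5}{3}\right) + 126 = - \frac{65}{3} + 126 = \frac{313}{3}$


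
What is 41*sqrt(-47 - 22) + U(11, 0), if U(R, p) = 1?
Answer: 1 + 41*I*sqrt(69) ≈ 1.0 + 340.57*I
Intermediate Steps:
41*sqrt(-47 - 22) + U(11, 0) = 41*sqrt(-47 - 22) + 1 = 41*sqrt(-69) + 1 = 41*(I*sqrt(69)) + 1 = 41*I*sqrt(69) + 1 = 1 + 41*I*sqrt(69)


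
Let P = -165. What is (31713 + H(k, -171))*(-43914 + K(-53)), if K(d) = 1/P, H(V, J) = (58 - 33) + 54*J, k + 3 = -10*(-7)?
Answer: -163059730744/165 ≈ -9.8824e+8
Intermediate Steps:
k = 67 (k = -3 - 10*(-7) = -3 + 70 = 67)
H(V, J) = 25 + 54*J
K(d) = -1/165 (K(d) = 1/(-165) = -1/165)
(31713 + H(k, -171))*(-43914 + K(-53)) = (31713 + (25 + 54*(-171)))*(-43914 - 1/165) = (31713 + (25 - 9234))*(-7245811/165) = (31713 - 9209)*(-7245811/165) = 22504*(-7245811/165) = -163059730744/165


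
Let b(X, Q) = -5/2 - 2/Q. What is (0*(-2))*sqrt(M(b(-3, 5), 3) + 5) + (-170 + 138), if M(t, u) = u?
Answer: -32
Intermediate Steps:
b(X, Q) = -5/2 - 2/Q (b(X, Q) = -5*1/2 - 2/Q = -5/2 - 2/Q)
(0*(-2))*sqrt(M(b(-3, 5), 3) + 5) + (-170 + 138) = (0*(-2))*sqrt(3 + 5) + (-170 + 138) = 0*sqrt(8) - 32 = 0*(2*sqrt(2)) - 32 = 0 - 32 = -32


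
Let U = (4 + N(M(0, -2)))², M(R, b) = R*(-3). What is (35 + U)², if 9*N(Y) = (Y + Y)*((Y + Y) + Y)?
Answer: 2601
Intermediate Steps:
M(R, b) = -3*R
N(Y) = 2*Y²/3 (N(Y) = ((Y + Y)*((Y + Y) + Y))/9 = ((2*Y)*(2*Y + Y))/9 = ((2*Y)*(3*Y))/9 = (6*Y²)/9 = 2*Y²/3)
U = 16 (U = (4 + 2*(-3*0)²/3)² = (4 + (⅔)*0²)² = (4 + (⅔)*0)² = (4 + 0)² = 4² = 16)
(35 + U)² = (35 + 16)² = 51² = 2601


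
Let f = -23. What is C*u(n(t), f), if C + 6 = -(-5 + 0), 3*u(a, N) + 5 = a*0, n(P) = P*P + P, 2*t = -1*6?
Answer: 5/3 ≈ 1.6667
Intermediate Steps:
t = -3 (t = (-1*6)/2 = (1/2)*(-6) = -3)
n(P) = P + P**2 (n(P) = P**2 + P = P + P**2)
u(a, N) = -5/3 (u(a, N) = -5/3 + (a*0)/3 = -5/3 + (1/3)*0 = -5/3 + 0 = -5/3)
C = -1 (C = -6 - (-5 + 0) = -6 - 1*(-5) = -6 + 5 = -1)
C*u(n(t), f) = -1*(-5/3) = 5/3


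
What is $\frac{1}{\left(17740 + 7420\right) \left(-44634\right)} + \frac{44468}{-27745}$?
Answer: $- \frac{9987436676333}{6231479500560} \approx -1.6027$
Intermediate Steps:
$\frac{1}{\left(17740 + 7420\right) \left(-44634\right)} + \frac{44468}{-27745} = \frac{1}{25160} \left(- \frac{1}{44634}\right) + 44468 \left(- \frac{1}{27745}\right) = \frac{1}{25160} \left(- \frac{1}{44634}\right) - \frac{44468}{27745} = - \frac{1}{1122991440} - \frac{44468}{27745} = - \frac{9987436676333}{6231479500560}$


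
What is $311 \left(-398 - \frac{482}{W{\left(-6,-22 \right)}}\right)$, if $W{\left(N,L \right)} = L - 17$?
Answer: $- \frac{4677440}{39} \approx -1.1993 \cdot 10^{5}$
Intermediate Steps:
$W{\left(N,L \right)} = -17 + L$
$311 \left(-398 - \frac{482}{W{\left(-6,-22 \right)}}\right) = 311 \left(-398 - \frac{482}{-17 - 22}\right) = 311 \left(-398 - \frac{482}{-39}\right) = 311 \left(-398 - - \frac{482}{39}\right) = 311 \left(-398 + \frac{482}{39}\right) = 311 \left(- \frac{15040}{39}\right) = - \frac{4677440}{39}$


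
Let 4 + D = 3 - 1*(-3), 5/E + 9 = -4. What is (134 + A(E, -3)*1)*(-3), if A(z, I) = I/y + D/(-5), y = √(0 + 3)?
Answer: -2004/5 + 3*√3 ≈ -395.60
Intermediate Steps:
E = -5/13 (E = 5/(-9 - 4) = 5/(-13) = 5*(-1/13) = -5/13 ≈ -0.38462)
D = 2 (D = -4 + (3 - 1*(-3)) = -4 + (3 + 3) = -4 + 6 = 2)
y = √3 ≈ 1.7320
A(z, I) = -⅖ + I*√3/3 (A(z, I) = I/(√3) + 2/(-5) = I*(√3/3) + 2*(-⅕) = I*√3/3 - ⅖ = -⅖ + I*√3/3)
(134 + A(E, -3)*1)*(-3) = (134 + (-⅖ + (⅓)*(-3)*√3)*1)*(-3) = (134 + (-⅖ - √3)*1)*(-3) = (134 + (-⅖ - √3))*(-3) = (668/5 - √3)*(-3) = -2004/5 + 3*√3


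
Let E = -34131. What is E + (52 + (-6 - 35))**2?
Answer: -34010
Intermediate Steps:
E + (52 + (-6 - 35))**2 = -34131 + (52 + (-6 - 35))**2 = -34131 + (52 - 41)**2 = -34131 + 11**2 = -34131 + 121 = -34010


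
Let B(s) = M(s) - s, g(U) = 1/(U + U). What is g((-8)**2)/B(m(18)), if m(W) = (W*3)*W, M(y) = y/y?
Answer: -1/124288 ≈ -8.0458e-6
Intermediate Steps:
M(y) = 1
m(W) = 3*W**2 (m(W) = (3*W)*W = 3*W**2)
g(U) = 1/(2*U)
B(s) = 1 - s
g((-8)**2)/B(m(18)) = (1/(2*((-8)**2)))/(1 - 3*18**2) = ((1/2)/64)/(1 - 3*324) = ((1/2)*(1/64))/(1 - 1*972) = 1/(128*(1 - 972)) = (1/128)/(-971) = (1/128)*(-1/971) = -1/124288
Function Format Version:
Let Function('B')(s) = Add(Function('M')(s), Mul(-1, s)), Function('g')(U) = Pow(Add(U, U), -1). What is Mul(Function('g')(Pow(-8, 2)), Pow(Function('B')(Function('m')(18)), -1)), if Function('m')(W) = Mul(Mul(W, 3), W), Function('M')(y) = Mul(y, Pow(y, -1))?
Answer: Rational(-1, 124288) ≈ -8.0458e-6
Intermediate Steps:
Function('M')(y) = 1
Function('m')(W) = Mul(3, Pow(W, 2)) (Function('m')(W) = Mul(Mul(3, W), W) = Mul(3, Pow(W, 2)))
Function('g')(U) = Mul(Rational(1, 2), Pow(U, -1)) (Function('g')(U) = Pow(Mul(2, U), -1) = Mul(Rational(1, 2), Pow(U, -1)))
Function('B')(s) = Add(1, Mul(-1, s))
Mul(Function('g')(Pow(-8, 2)), Pow(Function('B')(Function('m')(18)), -1)) = Mul(Mul(Rational(1, 2), Pow(Pow(-8, 2), -1)), Pow(Add(1, Mul(-1, Mul(3, Pow(18, 2)))), -1)) = Mul(Mul(Rational(1, 2), Pow(64, -1)), Pow(Add(1, Mul(-1, Mul(3, 324))), -1)) = Mul(Mul(Rational(1, 2), Rational(1, 64)), Pow(Add(1, Mul(-1, 972)), -1)) = Mul(Rational(1, 128), Pow(Add(1, -972), -1)) = Mul(Rational(1, 128), Pow(-971, -1)) = Mul(Rational(1, 128), Rational(-1, 971)) = Rational(-1, 124288)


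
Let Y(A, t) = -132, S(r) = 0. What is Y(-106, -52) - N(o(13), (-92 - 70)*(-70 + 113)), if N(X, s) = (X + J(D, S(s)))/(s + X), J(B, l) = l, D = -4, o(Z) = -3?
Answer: -306637/2323 ≈ -132.00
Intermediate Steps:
N(X, s) = X/(X + s) (N(X, s) = (X + 0)/(s + X) = X/(X + s))
Y(-106, -52) - N(o(13), (-92 - 70)*(-70 + 113)) = -132 - (-3)/(-3 + (-92 - 70)*(-70 + 113)) = -132 - (-3)/(-3 - 162*43) = -132 - (-3)/(-3 - 6966) = -132 - (-3)/(-6969) = -132 - (-3)*(-1)/6969 = -132 - 1*1/2323 = -132 - 1/2323 = -306637/2323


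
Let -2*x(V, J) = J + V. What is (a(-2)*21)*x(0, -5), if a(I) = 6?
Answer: 315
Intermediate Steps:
x(V, J) = -J/2 - V/2 (x(V, J) = -(J + V)/2 = -J/2 - V/2)
(a(-2)*21)*x(0, -5) = (6*21)*(-1/2*(-5) - 1/2*0) = 126*(5/2 + 0) = 126*(5/2) = 315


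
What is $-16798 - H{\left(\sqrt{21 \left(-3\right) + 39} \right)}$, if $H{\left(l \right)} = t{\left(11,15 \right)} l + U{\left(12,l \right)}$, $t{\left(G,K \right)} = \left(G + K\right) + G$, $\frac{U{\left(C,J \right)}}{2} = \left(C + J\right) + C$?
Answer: $-16846 - 78 i \sqrt{6} \approx -16846.0 - 191.06 i$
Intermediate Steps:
$U{\left(C,J \right)} = 2 J + 4 C$ ($U{\left(C,J \right)} = 2 \left(\left(C + J\right) + C\right) = 2 \left(J + 2 C\right) = 2 J + 4 C$)
$t{\left(G,K \right)} = K + 2 G$
$H{\left(l \right)} = 48 + 39 l$ ($H{\left(l \right)} = \left(15 + 2 \cdot 11\right) l + \left(2 l + 4 \cdot 12\right) = \left(15 + 22\right) l + \left(2 l + 48\right) = 37 l + \left(48 + 2 l\right) = 48 + 39 l$)
$-16798 - H{\left(\sqrt{21 \left(-3\right) + 39} \right)} = -16798 - \left(48 + 39 \sqrt{21 \left(-3\right) + 39}\right) = -16798 - \left(48 + 39 \sqrt{-63 + 39}\right) = -16798 - \left(48 + 39 \sqrt{-24}\right) = -16798 - \left(48 + 39 \cdot 2 i \sqrt{6}\right) = -16798 - \left(48 + 78 i \sqrt{6}\right) = -16846 - 78 i \sqrt{6}$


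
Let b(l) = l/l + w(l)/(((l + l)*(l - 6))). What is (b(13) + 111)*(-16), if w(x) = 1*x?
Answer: -12552/7 ≈ -1793.1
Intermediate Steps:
w(x) = x
b(l) = 1 + 1/(2*(-6 + l)) (b(l) = l/l + l/(((l + l)*(l - 6))) = 1 + l/(((2*l)*(-6 + l))) = 1 + l/((2*l*(-6 + l))) = 1 + l*(1/(2*l*(-6 + l))) = 1 + 1/(2*(-6 + l)))
(b(13) + 111)*(-16) = ((-11/2 + 13)/(-6 + 13) + 111)*(-16) = ((15/2)/7 + 111)*(-16) = ((⅐)*(15/2) + 111)*(-16) = (15/14 + 111)*(-16) = (1569/14)*(-16) = -12552/7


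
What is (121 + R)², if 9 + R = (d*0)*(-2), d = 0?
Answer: 12544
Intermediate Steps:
R = -9 (R = -9 + (0*0)*(-2) = -9 + 0*(-2) = -9 + 0 = -9)
(121 + R)² = (121 - 9)² = 112² = 12544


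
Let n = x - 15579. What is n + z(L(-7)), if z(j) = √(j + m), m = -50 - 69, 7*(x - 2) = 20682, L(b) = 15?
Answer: -88357/7 + 2*I*√26 ≈ -12622.0 + 10.198*I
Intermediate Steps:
x = 20696/7 (x = 2 + (⅐)*20682 = 2 + 20682/7 = 20696/7 ≈ 2956.6)
m = -119
n = -88357/7 (n = 20696/7 - 15579 = -88357/7 ≈ -12622.)
z(j) = √(-119 + j) (z(j) = √(j - 119) = √(-119 + j))
n + z(L(-7)) = -88357/7 + √(-119 + 15) = -88357/7 + √(-104) = -88357/7 + 2*I*√26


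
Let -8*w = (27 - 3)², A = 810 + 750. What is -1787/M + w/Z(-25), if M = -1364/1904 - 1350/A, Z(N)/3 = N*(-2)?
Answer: 69082861/61175 ≈ 1129.3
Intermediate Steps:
A = 1560
w = -72 (w = -(27 - 3)²/8 = -⅛*24² = -⅛*576 = -72)
Z(N) = -6*N (Z(N) = 3*(N*(-2)) = 3*(-2*N) = -6*N)
M = -2447/1547 (M = -1364/1904 - 1350/1560 = -1364*1/1904 - 1350*1/1560 = -341/476 - 45/52 = -2447/1547 ≈ -1.5818)
-1787/M + w/Z(-25) = -1787/(-2447/1547) - 72/((-6*(-25))) = -1787*(-1547/2447) - 72/150 = 2764489/2447 - 72*1/150 = 2764489/2447 - 12/25 = 69082861/61175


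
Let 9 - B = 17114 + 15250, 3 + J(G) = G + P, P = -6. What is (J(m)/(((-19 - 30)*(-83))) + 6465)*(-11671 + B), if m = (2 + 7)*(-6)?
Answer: -165368524056/581 ≈ -2.8463e+8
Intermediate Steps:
m = -54 (m = 9*(-6) = -54)
J(G) = -9 + G (J(G) = -3 + (G - 6) = -3 + (-6 + G) = -9 + G)
B = -32355 (B = 9 - (17114 + 15250) = 9 - 1*32364 = 9 - 32364 = -32355)
(J(m)/(((-19 - 30)*(-83))) + 6465)*(-11671 + B) = ((-9 - 54)/(((-19 - 30)*(-83))) + 6465)*(-11671 - 32355) = (-63/((-49*(-83))) + 6465)*(-44026) = (-63/4067 + 6465)*(-44026) = (-63*1/4067 + 6465)*(-44026) = (-9/581 + 6465)*(-44026) = (3756156/581)*(-44026) = -165368524056/581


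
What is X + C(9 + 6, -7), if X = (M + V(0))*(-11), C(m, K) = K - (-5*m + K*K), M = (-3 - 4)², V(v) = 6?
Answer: -586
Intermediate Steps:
M = 49 (M = (-7)² = 49)
C(m, K) = K - K² + 5*m (C(m, K) = K - (-5*m + K²) = K - (K² - 5*m) = K + (-K² + 5*m) = K - K² + 5*m)
X = -605 (X = (49 + 6)*(-11) = 55*(-11) = -605)
X + C(9 + 6, -7) = -605 + (-7 - 1*(-7)² + 5*(9 + 6)) = -605 + (-7 - 1*49 + 5*15) = -605 + (-7 - 49 + 75) = -605 + 19 = -586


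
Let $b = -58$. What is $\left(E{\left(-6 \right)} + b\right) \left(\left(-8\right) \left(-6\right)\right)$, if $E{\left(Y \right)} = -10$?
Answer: $-3264$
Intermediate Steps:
$\left(E{\left(-6 \right)} + b\right) \left(\left(-8\right) \left(-6\right)\right) = \left(-10 - 58\right) \left(\left(-8\right) \left(-6\right)\right) = \left(-68\right) 48 = -3264$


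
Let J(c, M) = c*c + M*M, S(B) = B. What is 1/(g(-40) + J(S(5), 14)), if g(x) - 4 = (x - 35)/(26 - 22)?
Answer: 4/825 ≈ 0.0048485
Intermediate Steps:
J(c, M) = M² + c² (J(c, M) = c² + M² = M² + c²)
g(x) = -19/4 + x/4 (g(x) = 4 + (x - 35)/(26 - 22) = 4 + (-35 + x)/4 = 4 + (-35 + x)*(¼) = 4 + (-35/4 + x/4) = -19/4 + x/4)
1/(g(-40) + J(S(5), 14)) = 1/((-19/4 + (¼)*(-40)) + (14² + 5²)) = 1/((-19/4 - 10) + (196 + 25)) = 1/(-59/4 + 221) = 1/(825/4) = 4/825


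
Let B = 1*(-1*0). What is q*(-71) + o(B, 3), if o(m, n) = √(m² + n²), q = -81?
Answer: 5754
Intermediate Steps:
B = 0 (B = 1*0 = 0)
q*(-71) + o(B, 3) = -81*(-71) + √(0² + 3²) = 5751 + √(0 + 9) = 5751 + √9 = 5751 + 3 = 5754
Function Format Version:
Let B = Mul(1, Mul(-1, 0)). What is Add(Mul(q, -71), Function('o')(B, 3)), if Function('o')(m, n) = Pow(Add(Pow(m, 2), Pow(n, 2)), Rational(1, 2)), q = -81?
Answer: 5754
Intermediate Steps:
B = 0 (B = Mul(1, 0) = 0)
Add(Mul(q, -71), Function('o')(B, 3)) = Add(Mul(-81, -71), Pow(Add(Pow(0, 2), Pow(3, 2)), Rational(1, 2))) = Add(5751, Pow(Add(0, 9), Rational(1, 2))) = Add(5751, Pow(9, Rational(1, 2))) = Add(5751, 3) = 5754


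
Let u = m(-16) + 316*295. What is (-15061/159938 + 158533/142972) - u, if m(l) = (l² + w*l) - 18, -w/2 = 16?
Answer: -1074378218681129/11433327868 ≈ -93969.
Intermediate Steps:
w = -32 (w = -2*16 = -32)
m(l) = -18 + l² - 32*l (m(l) = (l² - 32*l) - 18 = -18 + l² - 32*l)
u = 93970 (u = (-18 + (-16)² - 32*(-16)) + 316*295 = (-18 + 256 + 512) + 93220 = 750 + 93220 = 93970)
(-15061/159938 + 158533/142972) - u = (-15061/159938 + 158533/142972) - 1*93970 = (-15061*1/159938 + 158533*(1/142972)) - 93970 = (-15061/159938 + 158533/142972) - 93970 = 11601074831/11433327868 - 93970 = -1074378218681129/11433327868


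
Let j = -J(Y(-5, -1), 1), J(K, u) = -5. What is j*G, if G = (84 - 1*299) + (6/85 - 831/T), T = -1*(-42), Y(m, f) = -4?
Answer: -279311/238 ≈ -1173.6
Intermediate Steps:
T = 42
j = 5 (j = -1*(-5) = 5)
G = -279311/1190 (G = (84 - 1*299) + (6/85 - 831/42) = (84 - 299) + (6*(1/85) - 831*1/42) = -215 + (6/85 - 277/14) = -215 - 23461/1190 = -279311/1190 ≈ -234.72)
j*G = 5*(-279311/1190) = -279311/238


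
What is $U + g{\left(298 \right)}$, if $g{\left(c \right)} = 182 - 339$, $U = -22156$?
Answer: $-22313$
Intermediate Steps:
$g{\left(c \right)} = -157$ ($g{\left(c \right)} = 182 - 339 = -157$)
$U + g{\left(298 \right)} = -22156 - 157 = -22313$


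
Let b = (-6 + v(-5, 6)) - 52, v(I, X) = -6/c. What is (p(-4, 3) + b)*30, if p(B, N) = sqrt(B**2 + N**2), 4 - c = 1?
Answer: -1650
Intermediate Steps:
c = 3 (c = 4 - 1*1 = 4 - 1 = 3)
v(I, X) = -2 (v(I, X) = -6/3 = -6*1/3 = -2)
b = -60 (b = (-6 - 2) - 52 = -8 - 52 = -60)
(p(-4, 3) + b)*30 = (sqrt((-4)**2 + 3**2) - 60)*30 = (sqrt(16 + 9) - 60)*30 = (sqrt(25) - 60)*30 = (5 - 60)*30 = -55*30 = -1650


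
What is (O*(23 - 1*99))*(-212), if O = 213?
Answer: 3431856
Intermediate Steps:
(O*(23 - 1*99))*(-212) = (213*(23 - 1*99))*(-212) = (213*(23 - 99))*(-212) = (213*(-76))*(-212) = -16188*(-212) = 3431856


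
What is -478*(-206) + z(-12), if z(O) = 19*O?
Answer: 98240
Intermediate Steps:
-478*(-206) + z(-12) = -478*(-206) + 19*(-12) = 98468 - 228 = 98240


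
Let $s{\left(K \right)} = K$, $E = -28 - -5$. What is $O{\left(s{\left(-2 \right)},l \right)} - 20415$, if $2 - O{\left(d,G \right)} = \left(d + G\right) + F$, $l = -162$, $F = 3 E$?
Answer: $-20180$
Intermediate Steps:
$E = -23$ ($E = -28 + 5 = -23$)
$F = -69$ ($F = 3 \left(-23\right) = -69$)
$O{\left(d,G \right)} = 71 - G - d$ ($O{\left(d,G \right)} = 2 - \left(\left(d + G\right) - 69\right) = 2 - \left(\left(G + d\right) - 69\right) = 2 - \left(-69 + G + d\right) = 71 - G - d$)
$O{\left(s{\left(-2 \right)},l \right)} - 20415 = \left(71 - -162 - -2\right) - 20415 = \left(71 + 162 + 2\right) - 20415 = 235 - 20415 = -20180$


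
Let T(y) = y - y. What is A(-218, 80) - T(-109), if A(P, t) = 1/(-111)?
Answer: -1/111 ≈ -0.0090090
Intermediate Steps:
T(y) = 0
A(P, t) = -1/111
A(-218, 80) - T(-109) = -1/111 - 1*0 = -1/111 + 0 = -1/111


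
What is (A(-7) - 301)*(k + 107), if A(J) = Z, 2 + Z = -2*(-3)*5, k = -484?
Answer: 102921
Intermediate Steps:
Z = 28 (Z = -2 - 2*(-3)*5 = -2 + 6*5 = -2 + 30 = 28)
A(J) = 28
(A(-7) - 301)*(k + 107) = (28 - 301)*(-484 + 107) = -273*(-377) = 102921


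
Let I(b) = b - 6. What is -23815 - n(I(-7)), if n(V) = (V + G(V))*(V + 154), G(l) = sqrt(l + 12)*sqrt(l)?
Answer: -21982 + 141*sqrt(13) ≈ -21474.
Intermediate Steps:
I(b) = -6 + b
G(l) = sqrt(l)*sqrt(12 + l) (G(l) = sqrt(12 + l)*sqrt(l) = sqrt(l)*sqrt(12 + l))
n(V) = (154 + V)*(V + sqrt(V)*sqrt(12 + V)) (n(V) = (V + sqrt(V)*sqrt(12 + V))*(V + 154) = (V + sqrt(V)*sqrt(12 + V))*(154 + V) = (154 + V)*(V + sqrt(V)*sqrt(12 + V)))
-23815 - n(I(-7)) = -23815 - ((-6 - 7)**2 + 154*(-6 - 7) + (-6 - 7)**(3/2)*sqrt(12 + (-6 - 7)) + 154*sqrt(-6 - 7)*sqrt(12 + (-6 - 7))) = -23815 - ((-13)**2 + 154*(-13) + (-13)**(3/2)*sqrt(12 - 13) + 154*sqrt(-13)*sqrt(12 - 13)) = -23815 - (169 - 2002 + (-13*I*sqrt(13))*sqrt(-1) + 154*(I*sqrt(13))*sqrt(-1)) = -23815 - (169 - 2002 + (-13*I*sqrt(13))*I + 154*(I*sqrt(13))*I) = -23815 - (169 - 2002 + 13*sqrt(13) - 154*sqrt(13)) = -23815 - (-1833 - 141*sqrt(13)) = -23815 + (1833 + 141*sqrt(13)) = -21982 + 141*sqrt(13)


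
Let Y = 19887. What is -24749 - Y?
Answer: -44636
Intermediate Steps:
-24749 - Y = -24749 - 1*19887 = -24749 - 19887 = -44636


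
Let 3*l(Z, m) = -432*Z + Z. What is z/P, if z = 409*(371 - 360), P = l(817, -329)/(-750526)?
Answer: 10129849422/352127 ≈ 28768.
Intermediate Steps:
l(Z, m) = -431*Z/3 (l(Z, m) = (-432*Z + Z)/3 = (-431*Z)/3 = -431*Z/3)
P = 352127/2251578 (P = -431/3*817/(-750526) = -352127/3*(-1/750526) = 352127/2251578 ≈ 0.15639)
z = 4499 (z = 409*11 = 4499)
z/P = 4499/(352127/2251578) = 4499*(2251578/352127) = 10129849422/352127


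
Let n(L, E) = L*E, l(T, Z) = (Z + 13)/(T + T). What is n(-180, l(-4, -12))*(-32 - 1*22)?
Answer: -1215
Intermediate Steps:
l(T, Z) = (13 + Z)/(2*T) (l(T, Z) = (13 + Z)/((2*T)) = (13 + Z)*(1/(2*T)) = (13 + Z)/(2*T))
n(L, E) = E*L
n(-180, l(-4, -12))*(-32 - 1*22) = (((½)*(13 - 12)/(-4))*(-180))*(-32 - 1*22) = (((½)*(-¼)*1)*(-180))*(-32 - 22) = -⅛*(-180)*(-54) = (45/2)*(-54) = -1215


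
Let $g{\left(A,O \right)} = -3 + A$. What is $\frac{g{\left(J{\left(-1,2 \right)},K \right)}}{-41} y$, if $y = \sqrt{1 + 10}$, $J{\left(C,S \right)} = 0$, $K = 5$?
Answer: $\frac{3 \sqrt{11}}{41} \approx 0.24268$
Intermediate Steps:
$y = \sqrt{11} \approx 3.3166$
$\frac{g{\left(J{\left(-1,2 \right)},K \right)}}{-41} y = \frac{-3 + 0}{-41} \sqrt{11} = \left(- \frac{1}{41}\right) \left(-3\right) \sqrt{11} = \frac{3 \sqrt{11}}{41}$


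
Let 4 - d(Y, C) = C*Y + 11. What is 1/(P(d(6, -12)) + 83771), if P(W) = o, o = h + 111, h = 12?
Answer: 1/83894 ≈ 1.1920e-5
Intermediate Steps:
o = 123 (o = 12 + 111 = 123)
d(Y, C) = -7 - C*Y (d(Y, C) = 4 - (C*Y + 11) = 4 - (11 + C*Y) = 4 + (-11 - C*Y) = -7 - C*Y)
P(W) = 123
1/(P(d(6, -12)) + 83771) = 1/(123 + 83771) = 1/83894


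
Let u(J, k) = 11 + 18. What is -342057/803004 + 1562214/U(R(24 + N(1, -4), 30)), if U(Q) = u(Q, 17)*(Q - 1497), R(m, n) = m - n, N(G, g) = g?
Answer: -423137669309/11697894604 ≈ -36.172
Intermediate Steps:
u(J, k) = 29
U(Q) = -43413 + 29*Q (U(Q) = 29*(Q - 1497) = 29*(-1497 + Q) = -43413 + 29*Q)
-342057/803004 + 1562214/U(R(24 + N(1, -4), 30)) = -342057/803004 + 1562214/(-43413 + 29*((24 - 4) - 1*30)) = -342057*1/803004 + 1562214/(-43413 + 29*(20 - 30)) = -114019/267668 + 1562214/(-43413 + 29*(-10)) = -114019/267668 + 1562214/(-43413 - 290) = -114019/267668 + 1562214/(-43703) = -114019/267668 + 1562214*(-1/43703) = -114019/267668 - 1562214/43703 = -423137669309/11697894604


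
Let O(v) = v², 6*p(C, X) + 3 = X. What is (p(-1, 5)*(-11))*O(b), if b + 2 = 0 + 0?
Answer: -44/3 ≈ -14.667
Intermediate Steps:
b = -2 (b = -2 + (0 + 0) = -2 + 0 = -2)
p(C, X) = -½ + X/6
(p(-1, 5)*(-11))*O(b) = ((-½ + (⅙)*5)*(-11))*(-2)² = ((-½ + ⅚)*(-11))*4 = ((⅓)*(-11))*4 = -11/3*4 = -44/3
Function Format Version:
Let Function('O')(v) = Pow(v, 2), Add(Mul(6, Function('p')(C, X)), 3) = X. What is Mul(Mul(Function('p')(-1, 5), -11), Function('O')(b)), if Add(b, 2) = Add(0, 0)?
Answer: Rational(-44, 3) ≈ -14.667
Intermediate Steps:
b = -2 (b = Add(-2, Add(0, 0)) = Add(-2, 0) = -2)
Function('p')(C, X) = Add(Rational(-1, 2), Mul(Rational(1, 6), X))
Mul(Mul(Function('p')(-1, 5), -11), Function('O')(b)) = Mul(Mul(Add(Rational(-1, 2), Mul(Rational(1, 6), 5)), -11), Pow(-2, 2)) = Mul(Mul(Add(Rational(-1, 2), Rational(5, 6)), -11), 4) = Mul(Mul(Rational(1, 3), -11), 4) = Mul(Rational(-11, 3), 4) = Rational(-44, 3)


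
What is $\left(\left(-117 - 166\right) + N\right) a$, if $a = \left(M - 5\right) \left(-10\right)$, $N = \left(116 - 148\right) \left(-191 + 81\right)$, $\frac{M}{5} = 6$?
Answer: $-809250$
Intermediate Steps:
$M = 30$ ($M = 5 \cdot 6 = 30$)
$N = 3520$ ($N = \left(-32\right) \left(-110\right) = 3520$)
$a = -250$ ($a = \left(30 - 5\right) \left(-10\right) = 25 \left(-10\right) = -250$)
$\left(\left(-117 - 166\right) + N\right) a = \left(\left(-117 - 166\right) + 3520\right) \left(-250\right) = \left(-283 + 3520\right) \left(-250\right) = 3237 \left(-250\right) = -809250$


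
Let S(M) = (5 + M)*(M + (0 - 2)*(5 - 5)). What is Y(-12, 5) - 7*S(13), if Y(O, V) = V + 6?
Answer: -1627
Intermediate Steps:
Y(O, V) = 6 + V
S(M) = M*(5 + M) (S(M) = (5 + M)*(M - 2*0) = (5 + M)*(M + 0) = (5 + M)*M = M*(5 + M))
Y(-12, 5) - 7*S(13) = (6 + 5) - 91*(5 + 13) = 11 - 91*18 = 11 - 7*234 = 11 - 1638 = -1627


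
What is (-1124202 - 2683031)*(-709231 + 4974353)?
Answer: -16238313227426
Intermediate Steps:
(-1124202 - 2683031)*(-709231 + 4974353) = -3807233*4265122 = -16238313227426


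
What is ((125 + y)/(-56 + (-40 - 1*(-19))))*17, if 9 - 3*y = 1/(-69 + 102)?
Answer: -215407/7623 ≈ -28.258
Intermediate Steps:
y = 296/99 (y = 3 - 1/(3*(-69 + 102)) = 3 - ⅓/33 = 3 - ⅓*1/33 = 3 - 1/99 = 296/99 ≈ 2.9899)
((125 + y)/(-56 + (-40 - 1*(-19))))*17 = ((125 + 296/99)/(-56 + (-40 - 1*(-19))))*17 = (12671/(99*(-56 + (-40 + 19))))*17 = (12671/(99*(-56 - 21)))*17 = ((12671/99)/(-77))*17 = ((12671/99)*(-1/77))*17 = -12671/7623*17 = -215407/7623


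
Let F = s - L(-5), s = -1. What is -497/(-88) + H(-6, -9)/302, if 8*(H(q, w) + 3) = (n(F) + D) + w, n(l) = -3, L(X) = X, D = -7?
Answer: 149621/26576 ≈ 5.6299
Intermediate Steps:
F = 4 (F = -1 - 1*(-5) = -1 + 5 = 4)
H(q, w) = -17/4 + w/8 (H(q, w) = -3 + ((-3 - 7) + w)/8 = -3 + (-10 + w)/8 = -3 + (-5/4 + w/8) = -17/4 + w/8)
-497/(-88) + H(-6, -9)/302 = -497/(-88) + (-17/4 + (⅛)*(-9))/302 = -497*(-1/88) + (-17/4 - 9/8)*(1/302) = 497/88 - 43/8*1/302 = 497/88 - 43/2416 = 149621/26576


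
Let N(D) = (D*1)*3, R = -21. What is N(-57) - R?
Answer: -150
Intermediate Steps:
N(D) = 3*D (N(D) = D*3 = 3*D)
N(-57) - R = 3*(-57) - 1*(-21) = -171 + 21 = -150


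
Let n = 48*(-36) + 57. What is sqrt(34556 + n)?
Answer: sqrt(32885) ≈ 181.34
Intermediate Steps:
n = -1671 (n = -1728 + 57 = -1671)
sqrt(34556 + n) = sqrt(34556 - 1671) = sqrt(32885)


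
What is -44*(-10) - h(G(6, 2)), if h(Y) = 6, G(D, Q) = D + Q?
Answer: 434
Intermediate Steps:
-44*(-10) - h(G(6, 2)) = -44*(-10) - 1*6 = 440 - 6 = 434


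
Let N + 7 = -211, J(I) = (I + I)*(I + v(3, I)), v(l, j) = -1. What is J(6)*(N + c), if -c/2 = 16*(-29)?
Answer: 42600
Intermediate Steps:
c = 928 (c = -32*(-29) = -2*(-464) = 928)
J(I) = 2*I*(-1 + I) (J(I) = (I + I)*(I - 1) = (2*I)*(-1 + I) = 2*I*(-1 + I))
N = -218 (N = -7 - 211 = -218)
J(6)*(N + c) = (2*6*(-1 + 6))*(-218 + 928) = (2*6*5)*710 = 60*710 = 42600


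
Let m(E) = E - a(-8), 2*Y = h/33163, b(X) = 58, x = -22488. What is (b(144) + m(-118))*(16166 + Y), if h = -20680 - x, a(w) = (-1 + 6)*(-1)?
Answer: -29486267910/33163 ≈ -8.8913e+5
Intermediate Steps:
a(w) = -5 (a(w) = 5*(-1) = -5)
h = 1808 (h = -20680 - 1*(-22488) = -20680 + 22488 = 1808)
Y = 904/33163 (Y = (1808/33163)/2 = (1808*(1/33163))/2 = (½)*(1808/33163) = 904/33163 ≈ 0.027259)
m(E) = 5 + E (m(E) = E - 1*(-5) = E + 5 = 5 + E)
(b(144) + m(-118))*(16166 + Y) = (58 + (5 - 118))*(16166 + 904/33163) = (58 - 113)*(536113962/33163) = -55*536113962/33163 = -29486267910/33163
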